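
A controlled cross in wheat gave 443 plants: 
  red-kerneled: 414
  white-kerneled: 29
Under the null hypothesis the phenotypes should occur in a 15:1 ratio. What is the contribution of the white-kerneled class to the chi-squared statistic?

Expected counts for N = 443 under a 15:1 ratio (total parts = 16):
  red-kerneled: 443 × 15/16 = 415.3125
  white-kerneled: 443 × 1/16 = 27.6875
Contribution of white-kerneled: (29 − 27.6875)² / 27.6875 = 0.0622

0.062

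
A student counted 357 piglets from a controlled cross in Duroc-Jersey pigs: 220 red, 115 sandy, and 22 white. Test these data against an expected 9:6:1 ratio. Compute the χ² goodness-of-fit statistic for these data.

Expected counts for N = 357 under a 9:6:1 ratio (total parts = 16):
  red: 357 × 9/16 = 200.8125
  sandy: 357 × 6/16 = 133.875
  white: 357 × 1/16 = 22.3125
χ² = Σ (O − E)² / E
  red: (220 − 200.8125)² / 200.8125 = 1.8334
  sandy: (115 − 133.875)² / 133.875 = 2.6612
  white: (22 − 22.3125)² / 22.3125 = 0.0044
χ² = 1.8334 + 2.6612 + 0.0044 = 4.499

4.499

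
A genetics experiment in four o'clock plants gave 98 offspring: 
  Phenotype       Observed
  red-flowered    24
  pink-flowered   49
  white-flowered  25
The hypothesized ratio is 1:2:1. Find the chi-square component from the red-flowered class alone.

0.010

The 1:2:1 ratio has 4 parts, so with N = 98 the expected counts are:
  red-flowered: 98 × 1/4 = 24.5
  pink-flowered: 98 × 2/4 = 49
  white-flowered: 98 × 1/4 = 24.5
Contribution of red-flowered: (24 − 24.5)² / 24.5 = 0.0102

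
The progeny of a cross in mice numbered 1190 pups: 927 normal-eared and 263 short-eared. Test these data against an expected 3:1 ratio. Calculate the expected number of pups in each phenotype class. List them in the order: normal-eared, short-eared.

Total ratio parts = 4. Expected numbers out of 1190:
  normal-eared: 1190 × 3/4 = 892.5
  short-eared: 1190 × 1/4 = 297.5

892.5, 297.5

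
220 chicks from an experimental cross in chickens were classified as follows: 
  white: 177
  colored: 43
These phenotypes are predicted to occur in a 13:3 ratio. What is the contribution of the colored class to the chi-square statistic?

0.074

Expected counts for N = 220 under a 13:3 ratio (total parts = 16):
  white: 220 × 13/16 = 178.75
  colored: 220 × 3/16 = 41.25
Contribution of colored: (43 − 41.25)² / 41.25 = 0.0742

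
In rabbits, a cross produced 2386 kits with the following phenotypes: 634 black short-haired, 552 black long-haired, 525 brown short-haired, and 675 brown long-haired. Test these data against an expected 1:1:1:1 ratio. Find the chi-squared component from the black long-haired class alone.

3.320

The 1:1:1:1 ratio has 4 parts, so with N = 2386 the expected counts are:
  black short-haired: 2386 × 1/4 = 596.5
  black long-haired: 2386 × 1/4 = 596.5
  brown short-haired: 2386 × 1/4 = 596.5
  brown long-haired: 2386 × 1/4 = 596.5
Contribution of black long-haired: (552 − 596.5)² / 596.5 = 3.3198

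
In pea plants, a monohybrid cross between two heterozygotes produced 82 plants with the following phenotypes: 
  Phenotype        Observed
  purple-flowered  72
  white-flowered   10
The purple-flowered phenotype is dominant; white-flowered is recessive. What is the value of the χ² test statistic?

7.171

For a monohybrid cross between heterozygotes with complete dominance, the expected phenotypic ratio is 3:1.
Under the 3:1 hypothesis (Σ ratio = 4, N = 82):
  purple-flowered: 82 × 3/4 = 61.5
  white-flowered: 82 × 1/4 = 20.5
χ² = Σ (O − E)² / E
  purple-flowered: (72 − 61.5)² / 61.5 = 1.7927
  white-flowered: (10 − 20.5)² / 20.5 = 5.3780
χ² = 1.7927 + 5.3780 = 7.1707 ≈ 7.171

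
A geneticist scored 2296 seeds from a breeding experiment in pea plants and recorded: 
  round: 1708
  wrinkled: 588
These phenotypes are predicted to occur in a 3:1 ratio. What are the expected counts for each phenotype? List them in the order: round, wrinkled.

Expected counts for N = 2296 under a 3:1 ratio (total parts = 4):
  round: 2296 × 3/4 = 1722
  wrinkled: 2296 × 1/4 = 574

1722, 574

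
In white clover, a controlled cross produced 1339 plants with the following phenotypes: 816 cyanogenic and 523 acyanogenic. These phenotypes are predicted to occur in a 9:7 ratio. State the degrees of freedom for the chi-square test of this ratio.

A goodness-of-fit test with 2 phenotype classes has df = 2 − 1 = 1.

1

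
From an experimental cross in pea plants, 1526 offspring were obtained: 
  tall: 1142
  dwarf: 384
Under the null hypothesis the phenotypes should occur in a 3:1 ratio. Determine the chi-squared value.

Total ratio parts = 4. Expected numbers out of 1526:
  tall: 1526 × 3/4 = 1144.5
  dwarf: 1526 × 1/4 = 381.5
χ² = Σ (O − E)² / E
  tall: (1142 − 1144.5)² / 1144.5 = 0.0055
  dwarf: (384 − 381.5)² / 381.5 = 0.0164
χ² = 0.0055 + 0.0164 = 0.0219 ≈ 0.022

0.022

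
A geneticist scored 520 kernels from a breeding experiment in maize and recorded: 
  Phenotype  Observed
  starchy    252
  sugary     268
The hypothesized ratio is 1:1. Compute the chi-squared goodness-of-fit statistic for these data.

Total ratio parts = 2. Expected numbers out of 520:
  starchy: 520 × 1/2 = 260
  sugary: 520 × 1/2 = 260
χ² = Σ (O − E)² / E
  starchy: (252 − 260)² / 260 = 0.2462
  sugary: (268 − 260)² / 260 = 0.2462
χ² = 0.2462 + 0.2462 = 0.4924 ≈ 0.492

0.492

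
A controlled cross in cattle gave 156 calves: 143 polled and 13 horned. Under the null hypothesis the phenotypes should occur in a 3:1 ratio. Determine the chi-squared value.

Under the 3:1 hypothesis (Σ ratio = 4, N = 156):
  polled: 156 × 3/4 = 117
  horned: 156 × 1/4 = 39
χ² = Σ (O − E)² / E
  polled: (143 − 117)² / 117 = 5.7778
  horned: (13 − 39)² / 39 = 17.3333
χ² = 5.7778 + 17.3333 = 23.1111 ≈ 23.111

23.111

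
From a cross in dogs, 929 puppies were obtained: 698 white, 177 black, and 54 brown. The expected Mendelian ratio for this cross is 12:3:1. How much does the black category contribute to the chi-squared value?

0.045

Expected counts for N = 929 under a 12:3:1 ratio (total parts = 16):
  white: 929 × 12/16 = 696.75
  black: 929 × 3/16 = 174.1875
  brown: 929 × 1/16 = 58.0625
Contribution of black: (177 − 174.1875)² / 174.1875 = 0.0454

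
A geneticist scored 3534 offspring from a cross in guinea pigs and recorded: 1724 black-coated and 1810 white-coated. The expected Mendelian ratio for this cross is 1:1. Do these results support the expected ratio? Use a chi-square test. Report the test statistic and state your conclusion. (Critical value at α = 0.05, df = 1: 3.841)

2.093; consistent

The 1:1 ratio has 2 parts, so with N = 3534 the expected counts are:
  black-coated: 3534 × 1/2 = 1767
  white-coated: 3534 × 1/2 = 1767
χ² = Σ (O − E)² / E
  black-coated: (1724 − 1767)² / 1767 = 1.0464
  white-coated: (1810 − 1767)² / 1767 = 1.0464
χ² = 1.0464 + 1.0464 = 2.0928 ≈ 2.093
Degrees of freedom = 2 − 1 = 1; critical value at α = 0.05 is 3.841.
Since 2.093 < 3.841, we fail to reject the null hypothesis — the data are consistent with the 1:1 ratio.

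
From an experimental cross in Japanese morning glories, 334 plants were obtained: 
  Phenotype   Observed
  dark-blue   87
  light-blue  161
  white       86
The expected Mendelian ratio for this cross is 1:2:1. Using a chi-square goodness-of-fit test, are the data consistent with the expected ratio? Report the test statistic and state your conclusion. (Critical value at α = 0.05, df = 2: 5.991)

Total ratio parts = 4. Expected numbers out of 334:
  dark-blue: 334 × 1/4 = 83.5
  light-blue: 334 × 2/4 = 167
  white: 334 × 1/4 = 83.5
χ² = Σ (O − E)² / E
  dark-blue: (87 − 83.5)² / 83.5 = 0.1467
  light-blue: (161 − 167)² / 167 = 0.2156
  white: (86 − 83.5)² / 83.5 = 0.0749
χ² = 0.1467 + 0.2156 + 0.0749 = 0.4372 ≈ 0.437
Degrees of freedom = 3 − 1 = 2; critical value at α = 0.05 is 5.991.
Since 0.437 < 5.991, we fail to reject the null hypothesis — the data are consistent with the 1:2:1 ratio.

0.437; consistent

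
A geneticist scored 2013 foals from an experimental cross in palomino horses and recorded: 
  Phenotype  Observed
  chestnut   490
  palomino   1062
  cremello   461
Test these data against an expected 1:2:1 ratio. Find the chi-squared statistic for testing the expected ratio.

6.956

The 1:2:1 ratio has 4 parts, so with N = 2013 the expected counts are:
  chestnut: 2013 × 1/4 = 503.25
  palomino: 2013 × 2/4 = 1006.5
  cremello: 2013 × 1/4 = 503.25
χ² = Σ (O − E)² / E
  chestnut: (490 − 503.25)² / 503.25 = 0.3489
  palomino: (1062 − 1006.5)² / 1006.5 = 3.0604
  cremello: (461 − 503.25)² / 503.25 = 3.5471
χ² = 0.3489 + 3.0604 + 3.5471 = 6.9564 ≈ 6.956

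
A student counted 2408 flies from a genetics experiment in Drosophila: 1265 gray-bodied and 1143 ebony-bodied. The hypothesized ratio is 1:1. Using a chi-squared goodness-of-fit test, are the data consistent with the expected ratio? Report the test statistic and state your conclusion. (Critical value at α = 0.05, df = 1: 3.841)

Under the 1:1 hypothesis (Σ ratio = 2, N = 2408):
  gray-bodied: 2408 × 1/2 = 1204
  ebony-bodied: 2408 × 1/2 = 1204
χ² = Σ (O − E)² / E
  gray-bodied: (1265 − 1204)² / 1204 = 3.0905
  ebony-bodied: (1143 − 1204)² / 1204 = 3.0905
χ² = 3.0905 + 3.0905 = 6.181
Degrees of freedom = 2 − 1 = 1; critical value at α = 0.05 is 3.841.
Since 6.181 > 3.841, we reject the null hypothesis — the data do not fit the 1:1 ratio.

6.181; not consistent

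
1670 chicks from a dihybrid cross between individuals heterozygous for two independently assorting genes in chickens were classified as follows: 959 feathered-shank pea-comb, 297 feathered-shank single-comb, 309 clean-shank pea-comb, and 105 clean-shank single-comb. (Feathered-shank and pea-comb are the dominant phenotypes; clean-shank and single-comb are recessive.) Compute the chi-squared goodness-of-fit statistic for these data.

1.298

A dihybrid F₂ with independent assortment and complete dominance at both loci gives a 9:3:3:1 phenotypic ratio.
Total ratio parts = 16. Expected numbers out of 1670:
  feathered-shank pea-comb: 1670 × 9/16 = 939.375
  feathered-shank single-comb: 1670 × 3/16 = 313.125
  clean-shank pea-comb: 1670 × 3/16 = 313.125
  clean-shank single-comb: 1670 × 1/16 = 104.375
χ² = Σ (O − E)² / E
  feathered-shank pea-comb: (959 − 939.375)² / 939.375 = 0.4100
  feathered-shank single-comb: (297 − 313.125)² / 313.125 = 0.8304
  clean-shank pea-comb: (309 − 313.125)² / 313.125 = 0.0543
  clean-shank single-comb: (105 − 104.375)² / 104.375 = 0.0037
χ² = 0.4100 + 0.8304 + 0.0543 + 0.0037 = 1.2984 ≈ 1.298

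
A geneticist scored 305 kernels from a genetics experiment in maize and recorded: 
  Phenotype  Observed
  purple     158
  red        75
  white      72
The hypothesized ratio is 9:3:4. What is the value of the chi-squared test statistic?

6.857

Expected counts for N = 305 under a 9:3:4 ratio (total parts = 16):
  purple: 305 × 9/16 = 171.5625
  red: 305 × 3/16 = 57.1875
  white: 305 × 4/16 = 76.25
χ² = Σ (O − E)² / E
  purple: (158 − 171.5625)² / 171.5625 = 1.0722
  red: (75 − 57.1875)² / 57.1875 = 5.5482
  white: (72 − 76.25)² / 76.25 = 0.2369
χ² = 1.0722 + 5.5482 + 0.2369 = 6.8573 ≈ 6.857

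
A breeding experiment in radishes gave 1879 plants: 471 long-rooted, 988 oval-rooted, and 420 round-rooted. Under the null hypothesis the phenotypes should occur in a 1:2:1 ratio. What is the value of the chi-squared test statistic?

Expected counts for N = 1879 under a 1:2:1 ratio (total parts = 4):
  long-rooted: 1879 × 1/4 = 469.75
  oval-rooted: 1879 × 2/4 = 939.5
  round-rooted: 1879 × 1/4 = 469.75
χ² = Σ (O − E)² / E
  long-rooted: (471 − 469.75)² / 469.75 = 0.0033
  oval-rooted: (988 − 939.5)² / 939.5 = 2.5037
  round-rooted: (420 − 469.75)² / 469.75 = 5.2689
χ² = 0.0033 + 2.5037 + 5.2689 = 7.7759 ≈ 7.776

7.776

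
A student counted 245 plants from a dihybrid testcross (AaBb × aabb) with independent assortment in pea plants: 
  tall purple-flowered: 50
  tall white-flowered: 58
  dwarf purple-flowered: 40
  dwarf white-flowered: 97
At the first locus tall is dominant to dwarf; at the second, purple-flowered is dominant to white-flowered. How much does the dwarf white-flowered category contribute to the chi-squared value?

A dihybrid testcross with independent assortment gives a 1:1:1:1 ratio.
Expected counts for N = 245 under a 1:1:1:1 ratio (total parts = 4):
  tall purple-flowered: 245 × 1/4 = 61.25
  tall white-flowered: 245 × 1/4 = 61.25
  dwarf purple-flowered: 245 × 1/4 = 61.25
  dwarf white-flowered: 245 × 1/4 = 61.25
Contribution of dwarf white-flowered: (97 − 61.25)² / 61.25 = 20.8663

20.866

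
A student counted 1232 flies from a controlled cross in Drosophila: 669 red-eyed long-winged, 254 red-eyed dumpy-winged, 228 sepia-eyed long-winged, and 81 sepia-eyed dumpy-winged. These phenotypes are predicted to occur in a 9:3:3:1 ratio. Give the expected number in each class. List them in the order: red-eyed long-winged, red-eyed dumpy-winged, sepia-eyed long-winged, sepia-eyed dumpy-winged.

693, 231, 231, 77

Expected counts for N = 1232 under a 9:3:3:1 ratio (total parts = 16):
  red-eyed long-winged: 1232 × 9/16 = 693
  red-eyed dumpy-winged: 1232 × 3/16 = 231
  sepia-eyed long-winged: 1232 × 3/16 = 231
  sepia-eyed dumpy-winged: 1232 × 1/16 = 77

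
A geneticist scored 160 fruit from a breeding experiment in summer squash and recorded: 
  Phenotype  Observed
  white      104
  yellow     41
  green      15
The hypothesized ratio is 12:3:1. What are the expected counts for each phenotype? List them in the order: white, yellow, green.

120, 30, 10

Expected counts for N = 160 under a 12:3:1 ratio (total parts = 16):
  white: 160 × 12/16 = 120
  yellow: 160 × 3/16 = 30
  green: 160 × 1/16 = 10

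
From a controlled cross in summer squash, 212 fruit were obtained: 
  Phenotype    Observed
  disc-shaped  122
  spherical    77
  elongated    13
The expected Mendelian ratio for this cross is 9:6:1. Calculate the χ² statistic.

0.147

Total ratio parts = 16. Expected numbers out of 212:
  disc-shaped: 212 × 9/16 = 119.25
  spherical: 212 × 6/16 = 79.5
  elongated: 212 × 1/16 = 13.25
χ² = Σ (O − E)² / E
  disc-shaped: (122 − 119.25)² / 119.25 = 0.0634
  spherical: (77 − 79.5)² / 79.5 = 0.0786
  elongated: (13 − 13.25)² / 13.25 = 0.0047
χ² = 0.0634 + 0.0786 + 0.0047 = 0.1467 ≈ 0.147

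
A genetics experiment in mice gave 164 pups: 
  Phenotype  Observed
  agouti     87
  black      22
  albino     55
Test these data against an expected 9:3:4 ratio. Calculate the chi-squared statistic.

Total ratio parts = 16. Expected numbers out of 164:
  agouti: 164 × 9/16 = 92.25
  black: 164 × 3/16 = 30.75
  albino: 164 × 4/16 = 41
χ² = Σ (O − E)² / E
  agouti: (87 − 92.25)² / 92.25 = 0.2988
  black: (22 − 30.75)² / 30.75 = 2.4898
  albino: (55 − 41)² / 41 = 4.7805
χ² = 0.2988 + 2.4898 + 4.7805 = 7.5691 ≈ 7.569

7.569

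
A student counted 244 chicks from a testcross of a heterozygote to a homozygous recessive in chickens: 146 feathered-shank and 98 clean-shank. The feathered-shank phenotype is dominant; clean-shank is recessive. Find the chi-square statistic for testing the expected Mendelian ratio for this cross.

9.443

A testcross of a heterozygote (Aa × aa) gives a 1:1 phenotypic ratio.
Total ratio parts = 2. Expected numbers out of 244:
  feathered-shank: 244 × 1/2 = 122
  clean-shank: 244 × 1/2 = 122
χ² = Σ (O − E)² / E
  feathered-shank: (146 − 122)² / 122 = 4.7213
  clean-shank: (98 − 122)² / 122 = 4.7213
χ² = 4.7213 + 4.7213 = 9.4426 ≈ 9.443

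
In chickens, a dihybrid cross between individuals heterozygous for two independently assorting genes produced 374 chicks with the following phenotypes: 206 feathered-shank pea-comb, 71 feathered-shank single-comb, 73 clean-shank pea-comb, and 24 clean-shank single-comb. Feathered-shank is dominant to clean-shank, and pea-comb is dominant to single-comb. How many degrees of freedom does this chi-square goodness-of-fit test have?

3

A dihybrid F₂ with independent assortment and complete dominance at both loci gives a 9:3:3:1 phenotypic ratio.
A goodness-of-fit test with 4 phenotype classes has df = 4 − 1 = 3.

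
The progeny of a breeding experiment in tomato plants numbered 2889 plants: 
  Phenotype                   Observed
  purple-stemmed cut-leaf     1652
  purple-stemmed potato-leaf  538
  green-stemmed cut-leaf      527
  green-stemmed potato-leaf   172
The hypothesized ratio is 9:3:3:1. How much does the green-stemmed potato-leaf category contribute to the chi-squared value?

0.406

Under the 9:3:3:1 hypothesis (Σ ratio = 16, N = 2889):
  purple-stemmed cut-leaf: 2889 × 9/16 = 1625.0625
  purple-stemmed potato-leaf: 2889 × 3/16 = 541.6875
  green-stemmed cut-leaf: 2889 × 3/16 = 541.6875
  green-stemmed potato-leaf: 2889 × 1/16 = 180.5625
Contribution of green-stemmed potato-leaf: (172 − 180.5625)² / 180.5625 = 0.4060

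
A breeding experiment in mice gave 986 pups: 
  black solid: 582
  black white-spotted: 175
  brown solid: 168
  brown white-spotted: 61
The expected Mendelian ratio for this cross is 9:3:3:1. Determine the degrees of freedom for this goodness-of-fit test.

A goodness-of-fit test with 4 phenotype classes has df = 4 − 1 = 3.

3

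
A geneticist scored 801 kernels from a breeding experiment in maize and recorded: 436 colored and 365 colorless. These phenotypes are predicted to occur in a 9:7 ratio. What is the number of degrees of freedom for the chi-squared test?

A goodness-of-fit test with 2 phenotype classes has df = 2 − 1 = 1.

1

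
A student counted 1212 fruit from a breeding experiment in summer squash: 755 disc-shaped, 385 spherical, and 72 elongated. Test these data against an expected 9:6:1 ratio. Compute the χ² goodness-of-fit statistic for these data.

Expected counts for N = 1212 under a 9:6:1 ratio (total parts = 16):
  disc-shaped: 1212 × 9/16 = 681.75
  spherical: 1212 × 6/16 = 454.5
  elongated: 1212 × 1/16 = 75.75
χ² = Σ (O − E)² / E
  disc-shaped: (755 − 681.75)² / 681.75 = 7.8703
  spherical: (385 − 454.5)² / 454.5 = 10.6276
  elongated: (72 − 75.75)² / 75.75 = 0.1856
χ² = 7.8703 + 10.6276 + 0.1856 = 18.6835 ≈ 18.684

18.684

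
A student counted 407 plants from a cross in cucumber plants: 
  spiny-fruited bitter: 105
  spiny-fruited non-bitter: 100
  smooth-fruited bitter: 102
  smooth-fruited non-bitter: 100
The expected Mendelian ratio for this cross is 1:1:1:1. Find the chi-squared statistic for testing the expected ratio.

Under the 1:1:1:1 hypothesis (Σ ratio = 4, N = 407):
  spiny-fruited bitter: 407 × 1/4 = 101.75
  spiny-fruited non-bitter: 407 × 1/4 = 101.75
  smooth-fruited bitter: 407 × 1/4 = 101.75
  smooth-fruited non-bitter: 407 × 1/4 = 101.75
χ² = Σ (O − E)² / E
  spiny-fruited bitter: (105 − 101.75)² / 101.75 = 0.1038
  spiny-fruited non-bitter: (100 − 101.75)² / 101.75 = 0.0301
  smooth-fruited bitter: (102 − 101.75)² / 101.75 = 0.0006
  smooth-fruited non-bitter: (100 − 101.75)² / 101.75 = 0.0301
χ² = 0.1038 + 0.0301 + 0.0006 + 0.0301 = 0.1646 ≈ 0.165

0.165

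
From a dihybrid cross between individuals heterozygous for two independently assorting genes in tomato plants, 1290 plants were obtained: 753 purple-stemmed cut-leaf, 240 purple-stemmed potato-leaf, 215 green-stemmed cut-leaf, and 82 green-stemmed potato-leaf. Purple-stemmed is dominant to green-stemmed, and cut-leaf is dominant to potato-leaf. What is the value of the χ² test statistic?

A dihybrid F₂ with independent assortment and complete dominance at both loci gives a 9:3:3:1 phenotypic ratio.
Under the 9:3:3:1 hypothesis (Σ ratio = 16, N = 1290):
  purple-stemmed cut-leaf: 1290 × 9/16 = 725.625
  purple-stemmed potato-leaf: 1290 × 3/16 = 241.875
  green-stemmed cut-leaf: 1290 × 3/16 = 241.875
  green-stemmed potato-leaf: 1290 × 1/16 = 80.625
χ² = Σ (O − E)² / E
  purple-stemmed cut-leaf: (753 − 725.625)² / 725.625 = 1.0328
  purple-stemmed potato-leaf: (240 − 241.875)² / 241.875 = 0.0145
  green-stemmed cut-leaf: (215 − 241.875)² / 241.875 = 2.9861
  green-stemmed potato-leaf: (82 − 80.625)² / 80.625 = 0.0234
χ² = 1.0328 + 0.0145 + 2.9861 + 0.0234 = 4.0568 ≈ 4.057

4.057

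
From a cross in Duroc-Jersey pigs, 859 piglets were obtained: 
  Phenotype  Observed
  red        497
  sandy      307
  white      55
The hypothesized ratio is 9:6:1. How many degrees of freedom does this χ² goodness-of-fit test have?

A goodness-of-fit test with 3 phenotype classes has df = 3 − 1 = 2.

2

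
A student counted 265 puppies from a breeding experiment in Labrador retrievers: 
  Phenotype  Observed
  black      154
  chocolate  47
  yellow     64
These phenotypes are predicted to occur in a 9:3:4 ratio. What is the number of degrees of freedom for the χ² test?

A goodness-of-fit test with 3 phenotype classes has df = 3 − 1 = 2.

2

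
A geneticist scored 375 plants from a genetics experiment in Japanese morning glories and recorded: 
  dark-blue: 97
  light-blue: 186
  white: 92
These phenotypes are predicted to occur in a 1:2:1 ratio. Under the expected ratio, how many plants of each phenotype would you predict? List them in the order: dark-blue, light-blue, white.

93.75, 187.5, 93.75

The 1:2:1 ratio has 4 parts, so with N = 375 the expected counts are:
  dark-blue: 375 × 1/4 = 93.75
  light-blue: 375 × 2/4 = 187.5
  white: 375 × 1/4 = 93.75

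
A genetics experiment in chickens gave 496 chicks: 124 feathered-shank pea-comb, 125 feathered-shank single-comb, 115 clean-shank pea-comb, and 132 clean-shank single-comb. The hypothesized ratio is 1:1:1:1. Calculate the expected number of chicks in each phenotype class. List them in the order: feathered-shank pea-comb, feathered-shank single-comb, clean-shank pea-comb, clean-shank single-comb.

124, 124, 124, 124

Total ratio parts = 4. Expected numbers out of 496:
  feathered-shank pea-comb: 496 × 1/4 = 124
  feathered-shank single-comb: 496 × 1/4 = 124
  clean-shank pea-comb: 496 × 1/4 = 124
  clean-shank single-comb: 496 × 1/4 = 124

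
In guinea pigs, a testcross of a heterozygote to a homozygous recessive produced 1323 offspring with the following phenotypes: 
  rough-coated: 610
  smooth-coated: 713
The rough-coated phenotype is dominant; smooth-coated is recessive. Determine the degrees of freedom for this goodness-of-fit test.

A testcross of a heterozygote (Aa × aa) gives a 1:1 phenotypic ratio.
A goodness-of-fit test with 2 phenotype classes has df = 2 − 1 = 1.

1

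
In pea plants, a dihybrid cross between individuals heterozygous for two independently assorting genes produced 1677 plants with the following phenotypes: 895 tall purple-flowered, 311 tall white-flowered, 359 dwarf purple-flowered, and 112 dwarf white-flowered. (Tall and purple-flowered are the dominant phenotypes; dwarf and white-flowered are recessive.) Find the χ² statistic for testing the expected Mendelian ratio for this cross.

A dihybrid F₂ with independent assortment and complete dominance at both loci gives a 9:3:3:1 phenotypic ratio.
Total ratio parts = 16. Expected numbers out of 1677:
  tall purple-flowered: 1677 × 9/16 = 943.3125
  tall white-flowered: 1677 × 3/16 = 314.4375
  dwarf purple-flowered: 1677 × 3/16 = 314.4375
  dwarf white-flowered: 1677 × 1/16 = 104.8125
χ² = Σ (O − E)² / E
  tall purple-flowered: (895 − 943.3125)² / 943.3125 = 2.4744
  tall white-flowered: (311 − 314.4375)² / 314.4375 = 0.0376
  dwarf purple-flowered: (359 − 314.4375)² / 314.4375 = 6.3155
  dwarf white-flowered: (112 − 104.8125)² / 104.8125 = 0.4929
χ² = 2.4744 + 0.0376 + 6.3155 + 0.4929 = 9.3204 ≈ 9.320

9.320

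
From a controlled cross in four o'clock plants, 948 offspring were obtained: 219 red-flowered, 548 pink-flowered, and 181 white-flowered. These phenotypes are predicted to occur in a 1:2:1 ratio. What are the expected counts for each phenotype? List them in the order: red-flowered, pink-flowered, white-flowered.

237, 474, 237

Expected counts for N = 948 under a 1:2:1 ratio (total parts = 4):
  red-flowered: 948 × 1/4 = 237
  pink-flowered: 948 × 2/4 = 474
  white-flowered: 948 × 1/4 = 237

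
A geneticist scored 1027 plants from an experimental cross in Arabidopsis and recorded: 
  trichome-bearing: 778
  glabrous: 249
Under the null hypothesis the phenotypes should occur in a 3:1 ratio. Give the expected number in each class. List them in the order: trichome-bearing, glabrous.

770.25, 256.75

Under the 3:1 hypothesis (Σ ratio = 4, N = 1027):
  trichome-bearing: 1027 × 3/4 = 770.25
  glabrous: 1027 × 1/4 = 256.75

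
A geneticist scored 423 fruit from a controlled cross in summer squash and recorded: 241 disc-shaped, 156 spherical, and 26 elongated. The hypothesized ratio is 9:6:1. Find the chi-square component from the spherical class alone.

0.043

Expected counts for N = 423 under a 9:6:1 ratio (total parts = 16):
  disc-shaped: 423 × 9/16 = 237.9375
  spherical: 423 × 6/16 = 158.625
  elongated: 423 × 1/16 = 26.4375
Contribution of spherical: (156 − 158.625)² / 158.625 = 0.0434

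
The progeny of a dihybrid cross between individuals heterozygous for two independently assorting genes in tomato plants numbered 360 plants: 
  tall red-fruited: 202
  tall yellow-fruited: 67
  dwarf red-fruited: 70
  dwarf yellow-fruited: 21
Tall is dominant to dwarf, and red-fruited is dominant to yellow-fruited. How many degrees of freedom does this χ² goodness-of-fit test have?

3

A dihybrid F₂ with independent assortment and complete dominance at both loci gives a 9:3:3:1 phenotypic ratio.
A goodness-of-fit test with 4 phenotype classes has df = 4 − 1 = 3.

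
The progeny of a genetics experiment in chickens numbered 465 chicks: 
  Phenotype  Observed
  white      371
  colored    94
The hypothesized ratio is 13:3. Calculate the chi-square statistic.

Under the 13:3 hypothesis (Σ ratio = 16, N = 465):
  white: 465 × 13/16 = 377.8125
  colored: 465 × 3/16 = 87.1875
χ² = Σ (O − E)² / E
  white: (371 − 377.8125)² / 377.8125 = 0.1228
  colored: (94 − 87.1875)² / 87.1875 = 0.5323
χ² = 0.1228 + 0.5323 = 0.6551 ≈ 0.655

0.655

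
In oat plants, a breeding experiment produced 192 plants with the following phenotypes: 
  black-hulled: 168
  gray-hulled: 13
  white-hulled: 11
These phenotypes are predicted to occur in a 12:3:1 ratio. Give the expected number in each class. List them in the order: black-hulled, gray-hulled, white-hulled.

Expected counts for N = 192 under a 12:3:1 ratio (total parts = 16):
  black-hulled: 192 × 12/16 = 144
  gray-hulled: 192 × 3/16 = 36
  white-hulled: 192 × 1/16 = 12

144, 36, 12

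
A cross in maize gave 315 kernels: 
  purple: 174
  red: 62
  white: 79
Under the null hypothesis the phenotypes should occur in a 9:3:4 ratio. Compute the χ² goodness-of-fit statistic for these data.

0.204

Under the 9:3:4 hypothesis (Σ ratio = 16, N = 315):
  purple: 315 × 9/16 = 177.1875
  red: 315 × 3/16 = 59.0625
  white: 315 × 4/16 = 78.75
χ² = Σ (O − E)² / E
  purple: (174 − 177.1875)² / 177.1875 = 0.0573
  red: (62 − 59.0625)² / 59.0625 = 0.1461
  white: (79 − 78.75)² / 78.75 = 0.0008
χ² = 0.0573 + 0.1461 + 0.0008 = 0.2042 ≈ 0.204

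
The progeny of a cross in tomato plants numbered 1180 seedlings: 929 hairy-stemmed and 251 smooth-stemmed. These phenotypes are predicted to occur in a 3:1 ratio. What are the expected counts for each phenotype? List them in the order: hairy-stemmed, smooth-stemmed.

885, 295

Under the 3:1 hypothesis (Σ ratio = 4, N = 1180):
  hairy-stemmed: 1180 × 3/4 = 885
  smooth-stemmed: 1180 × 1/4 = 295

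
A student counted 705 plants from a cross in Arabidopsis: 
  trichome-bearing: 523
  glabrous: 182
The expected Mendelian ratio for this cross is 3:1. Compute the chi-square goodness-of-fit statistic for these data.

Total ratio parts = 4. Expected numbers out of 705:
  trichome-bearing: 705 × 3/4 = 528.75
  glabrous: 705 × 1/4 = 176.25
χ² = Σ (O − E)² / E
  trichome-bearing: (523 − 528.75)² / 528.75 = 0.0625
  glabrous: (182 − 176.25)² / 176.25 = 0.1876
χ² = 0.0625 + 0.1876 = 0.2501 ≈ 0.250

0.250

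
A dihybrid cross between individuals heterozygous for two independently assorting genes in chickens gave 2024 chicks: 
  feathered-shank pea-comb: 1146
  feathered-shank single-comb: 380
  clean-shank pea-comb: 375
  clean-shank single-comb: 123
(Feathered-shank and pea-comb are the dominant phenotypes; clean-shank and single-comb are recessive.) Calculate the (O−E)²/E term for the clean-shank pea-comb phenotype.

0.053

A dihybrid F₂ with independent assortment and complete dominance at both loci gives a 9:3:3:1 phenotypic ratio.
Total ratio parts = 16. Expected numbers out of 2024:
  feathered-shank pea-comb: 2024 × 9/16 = 1138.5
  feathered-shank single-comb: 2024 × 3/16 = 379.5
  clean-shank pea-comb: 2024 × 3/16 = 379.5
  clean-shank single-comb: 2024 × 1/16 = 126.5
Contribution of clean-shank pea-comb: (375 − 379.5)² / 379.5 = 0.0534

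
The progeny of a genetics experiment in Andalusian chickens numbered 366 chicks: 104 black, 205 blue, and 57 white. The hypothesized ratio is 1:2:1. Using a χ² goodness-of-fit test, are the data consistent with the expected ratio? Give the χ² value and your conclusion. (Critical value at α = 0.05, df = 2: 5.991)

The 1:2:1 ratio has 4 parts, so with N = 366 the expected counts are:
  black: 366 × 1/4 = 91.5
  blue: 366 × 2/4 = 183
  white: 366 × 1/4 = 91.5
χ² = Σ (O − E)² / E
  black: (104 − 91.5)² / 91.5 = 1.7077
  blue: (205 − 183)² / 183 = 2.6448
  white: (57 − 91.5)² / 91.5 = 13.0082
χ² = 1.7077 + 2.6448 + 13.0082 = 17.3607 ≈ 17.361
Degrees of freedom = 3 − 1 = 2; critical value at α = 0.05 is 5.991.
Since 17.361 > 5.991, we reject the null hypothesis — the data do not fit the 1:2:1 ratio.

17.361; not consistent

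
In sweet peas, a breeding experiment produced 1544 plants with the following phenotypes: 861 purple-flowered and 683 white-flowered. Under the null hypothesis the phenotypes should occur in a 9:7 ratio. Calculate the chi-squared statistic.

Under the 9:7 hypothesis (Σ ratio = 16, N = 1544):
  purple-flowered: 1544 × 9/16 = 868.5
  white-flowered: 1544 × 7/16 = 675.5
χ² = Σ (O − E)² / E
  purple-flowered: (861 − 868.5)² / 868.5 = 0.0648
  white-flowered: (683 − 675.5)² / 675.5 = 0.0833
χ² = 0.0648 + 0.0833 = 0.1481 ≈ 0.148

0.148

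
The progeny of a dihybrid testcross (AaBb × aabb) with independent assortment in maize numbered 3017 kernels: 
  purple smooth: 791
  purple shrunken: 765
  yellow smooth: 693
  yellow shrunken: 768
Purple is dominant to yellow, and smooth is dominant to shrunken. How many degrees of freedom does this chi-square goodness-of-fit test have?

3

A dihybrid testcross with independent assortment gives a 1:1:1:1 ratio.
A goodness-of-fit test with 4 phenotype classes has df = 4 − 1 = 3.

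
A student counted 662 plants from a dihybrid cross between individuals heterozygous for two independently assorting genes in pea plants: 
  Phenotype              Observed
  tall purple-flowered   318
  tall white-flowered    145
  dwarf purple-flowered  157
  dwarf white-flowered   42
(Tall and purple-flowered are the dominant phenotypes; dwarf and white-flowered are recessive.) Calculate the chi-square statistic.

20.167

A dihybrid F₂ with independent assortment and complete dominance at both loci gives a 9:3:3:1 phenotypic ratio.
Expected counts for N = 662 under a 9:3:3:1 ratio (total parts = 16):
  tall purple-flowered: 662 × 9/16 = 372.375
  tall white-flowered: 662 × 3/16 = 124.125
  dwarf purple-flowered: 662 × 3/16 = 124.125
  dwarf white-flowered: 662 × 1/16 = 41.375
χ² = Σ (O − E)² / E
  tall purple-flowered: (318 − 372.375)² / 372.375 = 7.9400
  tall white-flowered: (145 − 124.125)² / 124.125 = 3.5107
  dwarf purple-flowered: (157 − 124.125)² / 124.125 = 8.7071
  dwarf white-flowered: (42 − 41.375)² / 41.375 = 0.0094
χ² = 7.9400 + 3.5107 + 8.7071 + 0.0094 = 20.1672 ≈ 20.167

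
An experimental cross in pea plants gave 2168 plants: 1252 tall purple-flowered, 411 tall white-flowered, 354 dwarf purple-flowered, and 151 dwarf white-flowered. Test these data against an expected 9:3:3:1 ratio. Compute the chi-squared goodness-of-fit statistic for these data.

9.469

The 9:3:3:1 ratio has 16 parts, so with N = 2168 the expected counts are:
  tall purple-flowered: 2168 × 9/16 = 1219.5
  tall white-flowered: 2168 × 3/16 = 406.5
  dwarf purple-flowered: 2168 × 3/16 = 406.5
  dwarf white-flowered: 2168 × 1/16 = 135.5
χ² = Σ (O − E)² / E
  tall purple-flowered: (1252 − 1219.5)² / 1219.5 = 0.8661
  tall white-flowered: (411 − 406.5)² / 406.5 = 0.0498
  dwarf purple-flowered: (354 − 406.5)² / 406.5 = 6.7804
  dwarf white-flowered: (151 − 135.5)² / 135.5 = 1.7731
χ² = 0.8661 + 0.0498 + 6.7804 + 1.7731 = 9.4694 ≈ 9.469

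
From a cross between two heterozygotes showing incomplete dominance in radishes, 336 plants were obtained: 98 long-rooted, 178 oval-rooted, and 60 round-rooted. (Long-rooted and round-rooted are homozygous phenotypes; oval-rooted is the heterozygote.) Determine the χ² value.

With incomplete dominance, a heterozygote × heterozygote cross gives a 1:2:1 phenotypic ratio.
Under the 1:2:1 hypothesis (Σ ratio = 4, N = 336):
  long-rooted: 336 × 1/4 = 84
  oval-rooted: 336 × 2/4 = 168
  round-rooted: 336 × 1/4 = 84
χ² = Σ (O − E)² / E
  long-rooted: (98 − 84)² / 84 = 2.3333
  oval-rooted: (178 − 168)² / 168 = 0.5952
  round-rooted: (60 − 84)² / 84 = 6.8571
χ² = 2.3333 + 0.5952 + 6.8571 = 9.7856 ≈ 9.786

9.786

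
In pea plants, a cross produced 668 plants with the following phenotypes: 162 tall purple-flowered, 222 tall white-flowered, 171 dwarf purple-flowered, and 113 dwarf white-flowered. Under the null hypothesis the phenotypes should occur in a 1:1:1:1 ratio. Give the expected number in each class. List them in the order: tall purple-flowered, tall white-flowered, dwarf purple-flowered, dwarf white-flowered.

Total ratio parts = 4. Expected numbers out of 668:
  tall purple-flowered: 668 × 1/4 = 167
  tall white-flowered: 668 × 1/4 = 167
  dwarf purple-flowered: 668 × 1/4 = 167
  dwarf white-flowered: 668 × 1/4 = 167

167, 167, 167, 167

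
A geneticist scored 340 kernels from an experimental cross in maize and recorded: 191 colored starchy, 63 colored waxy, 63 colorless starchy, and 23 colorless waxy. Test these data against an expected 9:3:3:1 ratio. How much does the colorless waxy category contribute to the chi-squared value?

The 9:3:3:1 ratio has 16 parts, so with N = 340 the expected counts are:
  colored starchy: 340 × 9/16 = 191.25
  colored waxy: 340 × 3/16 = 63.75
  colorless starchy: 340 × 3/16 = 63.75
  colorless waxy: 340 × 1/16 = 21.25
Contribution of colorless waxy: (23 − 21.25)² / 21.25 = 0.1441

0.144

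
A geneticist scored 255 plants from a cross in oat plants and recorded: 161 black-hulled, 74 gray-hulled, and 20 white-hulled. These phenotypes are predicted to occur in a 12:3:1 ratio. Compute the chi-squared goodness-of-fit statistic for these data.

The 12:3:1 ratio has 16 parts, so with N = 255 the expected counts are:
  black-hulled: 255 × 12/16 = 191.25
  gray-hulled: 255 × 3/16 = 47.8125
  white-hulled: 255 × 1/16 = 15.9375
χ² = Σ (O − E)² / E
  black-hulled: (161 − 191.25)² / 191.25 = 4.7846
  gray-hulled: (74 − 47.8125)² / 47.8125 = 14.3432
  white-hulled: (20 − 15.9375)² / 15.9375 = 1.0355
χ² = 4.7846 + 14.3432 + 1.0355 = 20.1633 ≈ 20.163

20.163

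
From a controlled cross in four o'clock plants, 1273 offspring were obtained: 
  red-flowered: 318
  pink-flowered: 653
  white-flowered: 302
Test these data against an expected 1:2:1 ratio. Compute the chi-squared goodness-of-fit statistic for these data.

Expected counts for N = 1273 under a 1:2:1 ratio (total parts = 4):
  red-flowered: 1273 × 1/4 = 318.25
  pink-flowered: 1273 × 2/4 = 636.5
  white-flowered: 1273 × 1/4 = 318.25
χ² = Σ (O − E)² / E
  red-flowered: (318 − 318.25)² / 318.25 = 0.0002
  pink-flowered: (653 − 636.5)² / 636.5 = 0.4277
  white-flowered: (302 − 318.25)² / 318.25 = 0.8297
χ² = 0.0002 + 0.4277 + 0.8297 = 1.2576 ≈ 1.258

1.258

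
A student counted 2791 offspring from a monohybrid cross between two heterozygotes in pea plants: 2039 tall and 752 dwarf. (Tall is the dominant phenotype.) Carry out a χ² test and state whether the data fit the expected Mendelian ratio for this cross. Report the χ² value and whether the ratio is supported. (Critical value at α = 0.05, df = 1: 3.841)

5.624; not consistent

For a monohybrid cross between heterozygotes with complete dominance, the expected phenotypic ratio is 3:1.
Under the 3:1 hypothesis (Σ ratio = 4, N = 2791):
  tall: 2791 × 3/4 = 2093.25
  dwarf: 2791 × 1/4 = 697.75
χ² = Σ (O − E)² / E
  tall: (2039 − 2093.25)² / 2093.25 = 1.4060
  dwarf: (752 − 697.75)² / 697.75 = 4.2179
χ² = 1.4060 + 4.2179 = 5.6239 ≈ 5.624
Degrees of freedom = 2 − 1 = 1; critical value at α = 0.05 is 3.841.
Since 5.624 > 3.841, we reject the null hypothesis — the data do not fit the 3:1 ratio.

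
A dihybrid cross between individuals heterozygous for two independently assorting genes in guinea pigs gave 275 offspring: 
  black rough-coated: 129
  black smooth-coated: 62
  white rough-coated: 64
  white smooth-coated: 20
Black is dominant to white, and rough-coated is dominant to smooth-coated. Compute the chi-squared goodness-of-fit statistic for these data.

9.839

A dihybrid F₂ with independent assortment and complete dominance at both loci gives a 9:3:3:1 phenotypic ratio.
Expected counts for N = 275 under a 9:3:3:1 ratio (total parts = 16):
  black rough-coated: 275 × 9/16 = 154.6875
  black smooth-coated: 275 × 3/16 = 51.5625
  white rough-coated: 275 × 3/16 = 51.5625
  white smooth-coated: 275 × 1/16 = 17.1875
χ² = Σ (O − E)² / E
  black rough-coated: (129 − 154.6875)² / 154.6875 = 4.2657
  black smooth-coated: (62 − 51.5625)² / 51.5625 = 2.1128
  white rough-coated: (64 − 51.5625)² / 51.5625 = 3.0001
  white smooth-coated: (20 − 17.1875)² / 17.1875 = 0.4602
χ² = 4.2657 + 2.1128 + 3.0001 + 0.4602 = 9.8388 ≈ 9.839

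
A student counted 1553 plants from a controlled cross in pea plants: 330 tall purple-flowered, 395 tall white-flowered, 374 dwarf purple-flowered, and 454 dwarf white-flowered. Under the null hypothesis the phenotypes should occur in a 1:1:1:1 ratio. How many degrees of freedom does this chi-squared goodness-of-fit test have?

3

A goodness-of-fit test with 4 phenotype classes has df = 4 − 1 = 3.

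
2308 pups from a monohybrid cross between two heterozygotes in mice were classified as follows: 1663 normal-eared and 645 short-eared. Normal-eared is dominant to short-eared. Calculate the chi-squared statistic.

For a monohybrid cross between heterozygotes with complete dominance, the expected phenotypic ratio is 3:1.
Under the 3:1 hypothesis (Σ ratio = 4, N = 2308):
  normal-eared: 2308 × 3/4 = 1731
  short-eared: 2308 × 1/4 = 577
χ² = Σ (O − E)² / E
  normal-eared: (1663 − 1731)² / 1731 = 2.6713
  short-eared: (645 − 577)² / 577 = 8.0139
χ² = 2.6713 + 8.0139 = 10.6852 ≈ 10.685

10.685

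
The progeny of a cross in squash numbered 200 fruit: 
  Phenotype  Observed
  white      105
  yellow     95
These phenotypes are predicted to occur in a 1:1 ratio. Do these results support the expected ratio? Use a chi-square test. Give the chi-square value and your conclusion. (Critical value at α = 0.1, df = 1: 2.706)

0.500; consistent

Under the 1:1 hypothesis (Σ ratio = 2, N = 200):
  white: 200 × 1/2 = 100
  yellow: 200 × 1/2 = 100
χ² = Σ (O − E)² / E
  white: (105 − 100)² / 100 = 0.2500
  yellow: (95 − 100)² / 100 = 0.2500
χ² = 0.2500 + 0.2500 = 0.500
Degrees of freedom = 2 − 1 = 1; critical value at α = 0.1 is 2.706.
Since 0.500 < 2.706, we fail to reject the null hypothesis — the data are consistent with the 1:1 ratio.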